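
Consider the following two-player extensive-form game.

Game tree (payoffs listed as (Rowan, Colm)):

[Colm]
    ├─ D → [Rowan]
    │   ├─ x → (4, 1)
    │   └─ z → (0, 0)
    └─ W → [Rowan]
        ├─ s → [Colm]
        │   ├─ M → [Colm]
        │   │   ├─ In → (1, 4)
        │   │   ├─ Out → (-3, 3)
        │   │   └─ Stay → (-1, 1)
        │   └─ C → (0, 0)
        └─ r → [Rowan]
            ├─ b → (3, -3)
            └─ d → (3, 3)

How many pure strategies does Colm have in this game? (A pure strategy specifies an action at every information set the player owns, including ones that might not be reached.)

Colm owns the root with actions {D, W} — two choices.
Colm owns the node after W-s with actions {M, C} — two choices.
Colm owns the node after W-s-M with actions {In, Out, Stay} — three choices.
A pure strategy fixes one action at each information set independently, so the count is the product 2 × 2 × 3 = 12.

12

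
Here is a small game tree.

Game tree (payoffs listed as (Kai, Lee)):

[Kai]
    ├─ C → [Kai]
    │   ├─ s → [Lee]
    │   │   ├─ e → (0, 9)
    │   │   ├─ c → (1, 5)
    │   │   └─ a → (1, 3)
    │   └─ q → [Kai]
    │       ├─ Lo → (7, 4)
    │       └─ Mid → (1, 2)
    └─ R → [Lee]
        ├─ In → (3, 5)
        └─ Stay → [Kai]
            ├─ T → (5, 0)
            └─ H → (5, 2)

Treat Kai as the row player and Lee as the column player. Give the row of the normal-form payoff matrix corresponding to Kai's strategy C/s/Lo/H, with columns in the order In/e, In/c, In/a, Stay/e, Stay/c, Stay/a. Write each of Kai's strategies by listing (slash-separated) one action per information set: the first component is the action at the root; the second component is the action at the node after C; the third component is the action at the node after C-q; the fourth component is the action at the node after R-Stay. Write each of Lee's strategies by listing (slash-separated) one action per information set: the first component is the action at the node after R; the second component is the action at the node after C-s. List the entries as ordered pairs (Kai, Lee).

vs In/e: Kai plays C → Kai plays s at [C] → Lee plays e at [C-s] → (0, 9)
vs In/c: Kai plays C → Kai plays s at [C] → Lee plays c at [C-s] → (1, 5)
vs In/a: Kai plays C → Kai plays s at [C] → Lee plays a at [C-s] → (1, 3)
vs Stay/e: Kai plays C → Kai plays s at [C] → Lee plays e at [C-s] → (0, 9)
vs Stay/c: Kai plays C → Kai plays s at [C] → Lee plays c at [C-s] → (1, 5)
vs Stay/a: Kai plays C → Kai plays s at [C] → Lee plays a at [C-s] → (1, 3)

(0,9) (1,5) (1,3) (0,9) (1,5) (1,3)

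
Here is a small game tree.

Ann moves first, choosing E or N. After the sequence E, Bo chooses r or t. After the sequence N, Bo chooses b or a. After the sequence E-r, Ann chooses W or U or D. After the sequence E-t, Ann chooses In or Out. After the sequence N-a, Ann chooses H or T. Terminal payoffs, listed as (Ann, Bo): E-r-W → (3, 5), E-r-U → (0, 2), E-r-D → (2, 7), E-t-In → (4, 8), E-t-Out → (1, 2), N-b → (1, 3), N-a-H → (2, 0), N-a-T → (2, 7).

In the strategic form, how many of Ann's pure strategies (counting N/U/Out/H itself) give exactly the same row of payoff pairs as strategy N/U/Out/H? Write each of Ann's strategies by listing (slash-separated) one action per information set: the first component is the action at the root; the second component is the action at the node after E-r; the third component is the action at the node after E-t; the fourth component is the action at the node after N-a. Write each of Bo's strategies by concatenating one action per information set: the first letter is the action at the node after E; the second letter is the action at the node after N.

Row for N/U/Out/H (columns rb, ra, tb, ta): (1,3) (2,0) (1,3) (2,0).
Under N/U/Out/H, Ann's choice at the node after E-r and at the node after E-t can never be reached regardless of what Bo does, so varying those choices leaves every outcome unchanged.
Holding the reachable choices fixed and varying the unreachable ones freely already gives 3 × 2 = 6 equivalent strategies.
No other strategy reproduces this row, so those 6 are the full class: N/W/In/H, N/W/Out/H, N/U/In/H, N/U/Out/H, N/D/In/H, N/D/Out/H.

6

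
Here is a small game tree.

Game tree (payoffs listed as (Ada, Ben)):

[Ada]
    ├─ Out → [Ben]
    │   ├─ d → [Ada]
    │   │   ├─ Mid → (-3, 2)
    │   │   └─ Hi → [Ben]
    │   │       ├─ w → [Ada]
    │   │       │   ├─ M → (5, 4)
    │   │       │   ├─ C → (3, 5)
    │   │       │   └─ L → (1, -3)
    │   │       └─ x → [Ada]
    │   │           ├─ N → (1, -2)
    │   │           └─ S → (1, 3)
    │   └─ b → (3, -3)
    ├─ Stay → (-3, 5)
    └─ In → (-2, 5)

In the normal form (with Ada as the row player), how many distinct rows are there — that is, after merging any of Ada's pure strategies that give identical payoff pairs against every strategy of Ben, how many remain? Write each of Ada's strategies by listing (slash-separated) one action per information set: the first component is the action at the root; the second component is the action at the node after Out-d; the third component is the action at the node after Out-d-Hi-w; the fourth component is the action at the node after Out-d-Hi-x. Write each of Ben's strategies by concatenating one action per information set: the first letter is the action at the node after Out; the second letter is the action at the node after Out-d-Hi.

9

Ada has 36 pure strategies: Out/Mid/M/N, Out/Mid/M/S, Out/Mid/C/N, Out/Mid/C/S, Out/Mid/L/N, Out/Mid/L/S, Out/Hi/M/N, Out/Hi/M/S, Out/Hi/C/N, Out/Hi/C/S, Out/Hi/L/N, Out/Hi/L/S, Stay/Mid/M/N, Stay/Mid/M/S, Stay/Mid/C/N, Stay/Mid/C/S, Stay/Mid/L/N, Stay/Mid/L/S, Stay/Hi/M/N, Stay/Hi/M/S, Stay/Hi/C/N, Stay/Hi/C/S, Stay/Hi/L/N, Stay/Hi/L/S, In/Mid/M/N, In/Mid/M/S, In/Mid/C/N, In/Mid/C/S, In/Mid/L/N, In/Mid/L/S, In/Hi/M/N, In/Hi/M/S, In/Hi/C/N, In/Hi/C/S, In/Hi/L/N, In/Hi/L/S. Columns: dw, dx, bw, bx.
{Out/Mid/M/N, Out/Mid/M/S, Out/Mid/C/N, Out/Mid/C/S, Out/Mid/L/N, Out/Mid/L/S} → row (-3,2) (-3,2) (3,-3) (3,-3)
{Out/Hi/M/N} → row (5,4) (1,-2) (3,-3) (3,-3)
{Out/Hi/M/S} → row (5,4) (1,3) (3,-3) (3,-3)
{Out/Hi/C/N} → row (3,5) (1,-2) (3,-3) (3,-3)
{Out/Hi/C/S} → row (3,5) (1,3) (3,-3) (3,-3)
{Out/Hi/L/N} → row (1,-3) (1,-2) (3,-3) (3,-3)
{Out/Hi/L/S} → row (1,-3) (1,3) (3,-3) (3,-3)
{Stay/Mid/M/N, Stay/Mid/M/S, Stay/Mid/C/N, Stay/Mid/C/S, Stay/Mid/L/N, Stay/Mid/L/S, Stay/Hi/M/N, Stay/Hi/M/S, Stay/Hi/C/N, Stay/Hi/C/S, Stay/Hi/L/N, Stay/Hi/L/S} → row (-3,5) (-3,5) (-3,5) (-3,5)
{In/Mid/M/N, In/Mid/M/S, In/Mid/C/N, In/Mid/C/S, In/Mid/L/N, In/Mid/L/S, In/Hi/M/N, In/Hi/M/S, In/Hi/C/N, In/Hi/C/S, In/Hi/L/N, In/Hi/L/S} → row (-2,5) (-2,5) (-2,5) (-2,5)
That's 9 distinct rows out of 36 strategies.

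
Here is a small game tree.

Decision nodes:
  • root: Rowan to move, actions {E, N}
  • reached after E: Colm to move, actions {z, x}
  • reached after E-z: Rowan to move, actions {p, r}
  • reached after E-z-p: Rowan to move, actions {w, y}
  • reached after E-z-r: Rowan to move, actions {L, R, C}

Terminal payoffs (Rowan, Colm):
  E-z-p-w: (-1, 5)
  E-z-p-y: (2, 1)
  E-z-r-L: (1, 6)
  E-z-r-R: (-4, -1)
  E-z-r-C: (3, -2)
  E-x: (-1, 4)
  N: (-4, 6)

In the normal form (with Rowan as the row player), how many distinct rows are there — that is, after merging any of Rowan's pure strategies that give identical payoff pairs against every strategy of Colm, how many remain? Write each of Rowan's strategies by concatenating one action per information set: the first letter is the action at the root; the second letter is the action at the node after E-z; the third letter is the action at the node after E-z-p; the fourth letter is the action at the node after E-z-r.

Rowan has 24 pure strategies: EpwL, EpwR, EpwC, EpyL, EpyR, EpyC, ErwL, ErwR, ErwC, EryL, EryR, EryC, NpwL, NpwR, NpwC, NpyL, NpyR, NpyC, NrwL, NrwR, NrwC, NryL, NryR, NryC. Columns: z, x.
{EpwL, EpwR, EpwC} → row (-1,5) (-1,4)
{EpyL, EpyR, EpyC} → row (2,1) (-1,4)
{ErwL, EryL} → row (1,6) (-1,4)
{ErwR, EryR} → row (-4,-1) (-1,4)
{ErwC, EryC} → row (3,-2) (-1,4)
{NpwL, NpwR, NpwC, NpyL, NpyR, NpyC, NrwL, NrwR, NrwC, NryL, NryR, NryC} → row (-4,6) (-4,6)
That's 6 distinct rows out of 24 strategies.

6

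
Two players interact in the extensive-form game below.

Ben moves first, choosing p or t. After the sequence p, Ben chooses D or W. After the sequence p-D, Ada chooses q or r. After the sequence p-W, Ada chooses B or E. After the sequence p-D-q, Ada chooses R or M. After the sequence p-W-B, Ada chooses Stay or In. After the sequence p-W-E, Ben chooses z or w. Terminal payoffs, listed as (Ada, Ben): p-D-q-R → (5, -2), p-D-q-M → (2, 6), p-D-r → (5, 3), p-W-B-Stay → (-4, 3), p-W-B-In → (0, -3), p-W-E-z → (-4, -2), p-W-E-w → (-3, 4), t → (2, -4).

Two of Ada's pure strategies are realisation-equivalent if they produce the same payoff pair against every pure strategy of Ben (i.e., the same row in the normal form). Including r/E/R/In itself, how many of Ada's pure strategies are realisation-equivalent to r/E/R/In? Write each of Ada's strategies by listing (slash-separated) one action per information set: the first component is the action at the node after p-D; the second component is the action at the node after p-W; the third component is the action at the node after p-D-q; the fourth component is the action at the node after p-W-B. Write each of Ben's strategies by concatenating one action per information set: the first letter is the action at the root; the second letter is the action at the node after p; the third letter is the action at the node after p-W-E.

Row for r/E/R/In (columns pDz, pDw, pWz, pWw, tDz, tDw, tWz, tWw): (5,3) (5,3) (-4,-2) (-3,4) (2,-4) (2,-4) (2,-4) (2,-4).
Under r/E/R/In, Ada's choice at the node after p-D-q and at the node after p-W-B can never be reached regardless of what Ben does, so varying those choices leaves every outcome unchanged.
Holding the reachable choices fixed and varying the unreachable ones freely already gives 2 × 2 = 4 equivalent strategies.
No other strategy reproduces this row, so those 4 are the full class: r/E/R/Stay, r/E/R/In, r/E/M/Stay, r/E/M/In.

4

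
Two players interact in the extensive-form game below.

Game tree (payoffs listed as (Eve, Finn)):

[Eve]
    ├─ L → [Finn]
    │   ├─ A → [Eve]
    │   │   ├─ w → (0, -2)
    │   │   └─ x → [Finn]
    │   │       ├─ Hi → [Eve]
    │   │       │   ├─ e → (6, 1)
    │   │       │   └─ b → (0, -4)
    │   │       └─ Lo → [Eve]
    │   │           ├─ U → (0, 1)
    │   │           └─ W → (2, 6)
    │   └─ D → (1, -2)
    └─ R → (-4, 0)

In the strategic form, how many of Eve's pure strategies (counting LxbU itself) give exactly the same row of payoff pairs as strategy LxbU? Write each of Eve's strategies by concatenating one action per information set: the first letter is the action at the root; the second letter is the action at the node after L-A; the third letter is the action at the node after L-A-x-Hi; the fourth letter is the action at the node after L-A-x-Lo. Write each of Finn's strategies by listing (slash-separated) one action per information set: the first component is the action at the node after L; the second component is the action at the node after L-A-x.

Row for LxbU (columns A/Hi, A/Lo, D/Hi, D/Lo): (0,-4) (0,1) (1,-2) (1,-2).
Every one of Eve's information sets is on the play path for some reply by Finn when Eve follows LxbU.
Changing the action at any of them therefore changes at least one column, so only LxbU itself gives this row.

1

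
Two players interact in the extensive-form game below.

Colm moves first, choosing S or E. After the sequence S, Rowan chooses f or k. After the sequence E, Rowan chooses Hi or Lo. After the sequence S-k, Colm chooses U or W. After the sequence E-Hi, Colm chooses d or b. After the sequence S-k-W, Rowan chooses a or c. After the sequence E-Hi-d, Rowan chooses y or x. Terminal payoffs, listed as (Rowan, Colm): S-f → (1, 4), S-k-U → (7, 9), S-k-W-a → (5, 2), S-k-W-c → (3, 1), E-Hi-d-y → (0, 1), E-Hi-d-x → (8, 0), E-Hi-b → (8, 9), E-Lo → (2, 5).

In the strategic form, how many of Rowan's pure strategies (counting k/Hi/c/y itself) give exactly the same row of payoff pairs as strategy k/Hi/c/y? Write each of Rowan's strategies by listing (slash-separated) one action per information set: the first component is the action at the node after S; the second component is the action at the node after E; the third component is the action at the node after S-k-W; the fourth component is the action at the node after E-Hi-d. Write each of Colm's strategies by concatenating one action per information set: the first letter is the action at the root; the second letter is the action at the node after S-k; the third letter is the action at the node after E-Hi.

1

Row for k/Hi/c/y (columns SUd, SUb, SWd, SWb, EUd, EUb, EWd, EWb): (7,9) (7,9) (3,1) (3,1) (0,1) (8,9) (0,1) (8,9).
Every one of Rowan's information sets is on the play path for some reply by Colm when Rowan follows k/Hi/c/y.
Changing the action at any of them therefore changes at least one column, so only k/Hi/c/y itself gives this row.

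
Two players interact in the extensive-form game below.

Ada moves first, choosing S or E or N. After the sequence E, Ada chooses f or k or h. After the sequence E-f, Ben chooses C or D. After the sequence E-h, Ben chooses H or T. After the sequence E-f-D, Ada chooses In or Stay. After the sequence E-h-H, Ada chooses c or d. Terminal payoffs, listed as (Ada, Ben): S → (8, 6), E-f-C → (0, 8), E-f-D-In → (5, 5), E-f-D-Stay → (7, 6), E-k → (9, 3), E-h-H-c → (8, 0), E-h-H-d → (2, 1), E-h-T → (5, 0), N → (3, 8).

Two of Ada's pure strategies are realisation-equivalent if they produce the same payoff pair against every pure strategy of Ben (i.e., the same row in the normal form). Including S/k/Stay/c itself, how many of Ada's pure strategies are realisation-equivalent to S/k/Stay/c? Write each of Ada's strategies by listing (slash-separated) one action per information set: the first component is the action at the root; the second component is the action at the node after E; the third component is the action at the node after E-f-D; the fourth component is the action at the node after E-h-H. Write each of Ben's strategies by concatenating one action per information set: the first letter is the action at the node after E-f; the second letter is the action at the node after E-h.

12

Row for S/k/Stay/c (columns CH, CT, DH, DT): (8,6) (8,6) (8,6) (8,6).
Under S/k/Stay/c, Ada's choice at the node after E and at the node after E-f-D and at the node after E-h-H can never be reached regardless of what Ben does, so varying those choices leaves every outcome unchanged.
Holding the reachable choices fixed and varying the unreachable ones freely already gives 3 × 2 × 2 = 12 equivalent strategies.
No other strategy reproduces this row, so those 12 are the full class: S/f/In/c, S/f/In/d, S/f/Stay/c, S/f/Stay/d, S/k/In/c, S/k/In/d, S/k/Stay/c, S/k/Stay/d, S/h/In/c, S/h/In/d, S/h/Stay/c, S/h/Stay/d.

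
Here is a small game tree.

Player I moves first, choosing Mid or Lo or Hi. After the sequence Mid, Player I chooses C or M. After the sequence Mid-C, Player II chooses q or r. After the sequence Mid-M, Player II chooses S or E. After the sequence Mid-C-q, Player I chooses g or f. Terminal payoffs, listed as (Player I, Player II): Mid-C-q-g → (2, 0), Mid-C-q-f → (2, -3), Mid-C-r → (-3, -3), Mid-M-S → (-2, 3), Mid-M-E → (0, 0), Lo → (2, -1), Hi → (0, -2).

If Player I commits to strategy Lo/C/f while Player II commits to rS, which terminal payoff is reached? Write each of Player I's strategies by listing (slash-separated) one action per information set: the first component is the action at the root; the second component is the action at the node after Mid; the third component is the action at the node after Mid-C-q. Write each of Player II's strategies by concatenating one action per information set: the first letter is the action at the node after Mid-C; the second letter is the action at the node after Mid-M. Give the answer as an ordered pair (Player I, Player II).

Trace the play path from the root:
  Player I plays Lo
→ terminal payoff (2, -1).
(Player I's choice at the node after Mid is never reached on this path, so it doesn't affect the outcome.)

(2, -1)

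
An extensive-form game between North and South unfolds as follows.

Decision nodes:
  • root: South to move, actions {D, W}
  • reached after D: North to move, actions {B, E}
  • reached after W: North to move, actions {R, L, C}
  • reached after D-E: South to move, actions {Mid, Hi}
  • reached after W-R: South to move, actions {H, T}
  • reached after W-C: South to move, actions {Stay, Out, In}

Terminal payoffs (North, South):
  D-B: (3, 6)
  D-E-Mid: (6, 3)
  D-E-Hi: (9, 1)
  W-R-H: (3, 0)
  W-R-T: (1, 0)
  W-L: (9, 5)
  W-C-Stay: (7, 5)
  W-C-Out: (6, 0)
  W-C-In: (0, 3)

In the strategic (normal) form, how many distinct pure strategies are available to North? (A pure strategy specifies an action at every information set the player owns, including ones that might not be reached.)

North owns the node after D with actions {B, E} — two choices.
North owns the node after W with actions {R, L, C} — three choices.
A pure strategy fixes one action at each information set independently, so the count is the product 2 × 3 = 6.
(For reference, South has 24 pure strategies, giving a 6×24 normal-form matrix.)

6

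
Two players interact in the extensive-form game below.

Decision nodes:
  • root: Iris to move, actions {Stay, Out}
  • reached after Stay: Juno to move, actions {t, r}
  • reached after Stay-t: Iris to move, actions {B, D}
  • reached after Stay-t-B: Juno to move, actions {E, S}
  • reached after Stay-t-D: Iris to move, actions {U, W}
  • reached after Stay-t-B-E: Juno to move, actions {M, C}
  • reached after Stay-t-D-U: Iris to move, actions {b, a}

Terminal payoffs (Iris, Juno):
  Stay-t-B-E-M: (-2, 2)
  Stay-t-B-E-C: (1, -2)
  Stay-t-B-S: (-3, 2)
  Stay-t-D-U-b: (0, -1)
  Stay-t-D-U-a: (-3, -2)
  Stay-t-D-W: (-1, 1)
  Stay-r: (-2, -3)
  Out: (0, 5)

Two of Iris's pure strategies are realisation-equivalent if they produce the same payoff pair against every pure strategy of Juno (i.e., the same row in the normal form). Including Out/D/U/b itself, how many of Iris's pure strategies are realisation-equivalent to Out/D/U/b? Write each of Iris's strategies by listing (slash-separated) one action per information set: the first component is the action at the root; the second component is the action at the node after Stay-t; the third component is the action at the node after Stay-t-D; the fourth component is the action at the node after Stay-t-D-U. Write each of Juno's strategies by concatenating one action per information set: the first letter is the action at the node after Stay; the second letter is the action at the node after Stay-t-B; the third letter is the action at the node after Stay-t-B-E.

8

Row for Out/D/U/b (columns tEM, tEC, tSM, tSC, rEM, rEC, rSM, rSC): (0,5) (0,5) (0,5) (0,5) (0,5) (0,5) (0,5) (0,5).
Under Out/D/U/b, Iris's choice at the node after Stay-t and at the node after Stay-t-D and at the node after Stay-t-D-U can never be reached regardless of what Juno does, so varying those choices leaves every outcome unchanged.
Holding the reachable choices fixed and varying the unreachable ones freely already gives 2 × 2 × 2 = 8 equivalent strategies.
No other strategy reproduces this row, so those 8 are the full class: Out/B/U/b, Out/B/U/a, Out/B/W/b, Out/B/W/a, Out/D/U/b, Out/D/U/a, Out/D/W/b, Out/D/W/a.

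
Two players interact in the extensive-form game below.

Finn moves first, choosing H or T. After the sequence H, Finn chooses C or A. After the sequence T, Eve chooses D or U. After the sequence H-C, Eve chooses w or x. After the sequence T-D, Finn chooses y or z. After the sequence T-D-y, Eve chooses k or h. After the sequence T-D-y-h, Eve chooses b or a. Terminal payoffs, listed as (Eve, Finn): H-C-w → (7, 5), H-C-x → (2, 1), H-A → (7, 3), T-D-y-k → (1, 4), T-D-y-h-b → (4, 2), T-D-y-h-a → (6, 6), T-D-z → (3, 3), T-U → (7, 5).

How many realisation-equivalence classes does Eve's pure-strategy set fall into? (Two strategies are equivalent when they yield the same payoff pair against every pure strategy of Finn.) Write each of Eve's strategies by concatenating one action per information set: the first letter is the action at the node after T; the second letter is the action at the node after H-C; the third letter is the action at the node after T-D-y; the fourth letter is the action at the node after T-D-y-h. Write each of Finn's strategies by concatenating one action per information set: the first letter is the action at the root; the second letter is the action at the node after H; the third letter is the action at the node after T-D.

Eve has 16 pure strategies: Dwkb, Dwka, Dwhb, Dwha, Dxkb, Dxka, Dxhb, Dxha, Uwkb, Uwka, Uwhb, Uwha, Uxkb, Uxka, Uxhb, Uxha. Columns: HCy, HCz, HAy, HAz, TCy, TCz, TAy, TAz.
{Dwkb, Dwka} → row (7,5) (7,5) (7,3) (7,3) (1,4) (3,3) (1,4) (3,3)
{Dwhb} → row (7,5) (7,5) (7,3) (7,3) (4,2) (3,3) (4,2) (3,3)
{Dwha} → row (7,5) (7,5) (7,3) (7,3) (6,6) (3,3) (6,6) (3,3)
{Dxkb, Dxka} → row (2,1) (2,1) (7,3) (7,3) (1,4) (3,3) (1,4) (3,3)
{Dxhb} → row (2,1) (2,1) (7,3) (7,3) (4,2) (3,3) (4,2) (3,3)
{Dxha} → row (2,1) (2,1) (7,3) (7,3) (6,6) (3,3) (6,6) (3,3)
{Uwkb, Uwka, Uwhb, Uwha} → row (7,5) (7,5) (7,3) (7,3) (7,5) (7,5) (7,5) (7,5)
{Uxkb, Uxka, Uxhb, Uxha} → row (2,1) (2,1) (7,3) (7,3) (7,5) (7,5) (7,5) (7,5)
That's 8 distinct rows out of 16 strategies.

8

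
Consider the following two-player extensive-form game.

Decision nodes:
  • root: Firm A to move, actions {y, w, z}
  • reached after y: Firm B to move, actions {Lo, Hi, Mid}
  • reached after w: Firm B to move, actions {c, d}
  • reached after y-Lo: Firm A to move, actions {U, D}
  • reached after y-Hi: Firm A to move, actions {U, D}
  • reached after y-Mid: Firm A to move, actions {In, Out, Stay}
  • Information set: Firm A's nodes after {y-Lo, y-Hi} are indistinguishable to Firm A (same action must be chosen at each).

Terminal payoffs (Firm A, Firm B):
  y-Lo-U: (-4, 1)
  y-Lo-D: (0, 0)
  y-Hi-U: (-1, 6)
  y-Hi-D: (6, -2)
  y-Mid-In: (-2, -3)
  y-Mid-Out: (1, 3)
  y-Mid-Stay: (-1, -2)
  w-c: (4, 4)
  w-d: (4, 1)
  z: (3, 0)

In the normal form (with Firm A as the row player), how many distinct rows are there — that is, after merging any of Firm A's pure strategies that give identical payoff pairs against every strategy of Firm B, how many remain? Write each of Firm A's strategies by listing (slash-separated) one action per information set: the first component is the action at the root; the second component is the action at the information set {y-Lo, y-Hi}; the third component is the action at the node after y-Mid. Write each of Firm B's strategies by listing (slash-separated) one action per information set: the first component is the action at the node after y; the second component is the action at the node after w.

Firm A has 18 pure strategies: y/U/In, y/U/Out, y/U/Stay, y/D/In, y/D/Out, y/D/Stay, w/U/In, w/U/Out, w/U/Stay, w/D/In, w/D/Out, w/D/Stay, z/U/In, z/U/Out, z/U/Stay, z/D/In, z/D/Out, z/D/Stay. Columns: Lo/c, Lo/d, Hi/c, Hi/d, Mid/c, Mid/d.
{y/U/In} → row (-4,1) (-4,1) (-1,6) (-1,6) (-2,-3) (-2,-3)
{y/U/Out} → row (-4,1) (-4,1) (-1,6) (-1,6) (1,3) (1,3)
{y/U/Stay} → row (-4,1) (-4,1) (-1,6) (-1,6) (-1,-2) (-1,-2)
{y/D/In} → row (0,0) (0,0) (6,-2) (6,-2) (-2,-3) (-2,-3)
{y/D/Out} → row (0,0) (0,0) (6,-2) (6,-2) (1,3) (1,3)
{y/D/Stay} → row (0,0) (0,0) (6,-2) (6,-2) (-1,-2) (-1,-2)
{w/U/In, w/U/Out, w/U/Stay, w/D/In, w/D/Out, w/D/Stay} → row (4,4) (4,1) (4,4) (4,1) (4,4) (4,1)
{z/U/In, z/U/Out, z/U/Stay, z/D/In, z/D/Out, z/D/Stay} → row (3,0) (3,0) (3,0) (3,0) (3,0) (3,0)
That's 8 distinct rows out of 18 strategies.

8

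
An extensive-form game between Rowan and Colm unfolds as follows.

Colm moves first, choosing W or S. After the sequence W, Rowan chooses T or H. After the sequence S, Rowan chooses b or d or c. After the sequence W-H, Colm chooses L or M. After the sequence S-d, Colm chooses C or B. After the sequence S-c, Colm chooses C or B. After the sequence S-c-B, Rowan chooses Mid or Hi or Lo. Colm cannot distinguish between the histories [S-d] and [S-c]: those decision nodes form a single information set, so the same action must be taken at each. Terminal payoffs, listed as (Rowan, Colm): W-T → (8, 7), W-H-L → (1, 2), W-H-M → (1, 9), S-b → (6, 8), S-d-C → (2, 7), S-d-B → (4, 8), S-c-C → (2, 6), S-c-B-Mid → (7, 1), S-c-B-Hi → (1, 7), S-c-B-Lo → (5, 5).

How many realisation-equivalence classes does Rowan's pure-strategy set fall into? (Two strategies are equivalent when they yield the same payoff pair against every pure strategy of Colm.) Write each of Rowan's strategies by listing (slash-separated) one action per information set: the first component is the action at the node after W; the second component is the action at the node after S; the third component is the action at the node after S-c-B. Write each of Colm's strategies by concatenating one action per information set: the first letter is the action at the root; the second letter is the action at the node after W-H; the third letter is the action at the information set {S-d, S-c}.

Rowan has 18 pure strategies: T/b/Mid, T/b/Hi, T/b/Lo, T/d/Mid, T/d/Hi, T/d/Lo, T/c/Mid, T/c/Hi, T/c/Lo, H/b/Mid, H/b/Hi, H/b/Lo, H/d/Mid, H/d/Hi, H/d/Lo, H/c/Mid, H/c/Hi, H/c/Lo. Columns: WLC, WLB, WMC, WMB, SLC, SLB, SMC, SMB.
{T/b/Mid, T/b/Hi, T/b/Lo} → row (8,7) (8,7) (8,7) (8,7) (6,8) (6,8) (6,8) (6,8)
{T/d/Mid, T/d/Hi, T/d/Lo} → row (8,7) (8,7) (8,7) (8,7) (2,7) (4,8) (2,7) (4,8)
{T/c/Mid} → row (8,7) (8,7) (8,7) (8,7) (2,6) (7,1) (2,6) (7,1)
{T/c/Hi} → row (8,7) (8,7) (8,7) (8,7) (2,6) (1,7) (2,6) (1,7)
{T/c/Lo} → row (8,7) (8,7) (8,7) (8,7) (2,6) (5,5) (2,6) (5,5)
{H/b/Mid, H/b/Hi, H/b/Lo} → row (1,2) (1,2) (1,9) (1,9) (6,8) (6,8) (6,8) (6,8)
{H/d/Mid, H/d/Hi, H/d/Lo} → row (1,2) (1,2) (1,9) (1,9) (2,7) (4,8) (2,7) (4,8)
{H/c/Mid} → row (1,2) (1,2) (1,9) (1,9) (2,6) (7,1) (2,6) (7,1)
{H/c/Hi} → row (1,2) (1,2) (1,9) (1,9) (2,6) (1,7) (2,6) (1,7)
{H/c/Lo} → row (1,2) (1,2) (1,9) (1,9) (2,6) (5,5) (2,6) (5,5)
That's 10 distinct rows out of 18 strategies.

10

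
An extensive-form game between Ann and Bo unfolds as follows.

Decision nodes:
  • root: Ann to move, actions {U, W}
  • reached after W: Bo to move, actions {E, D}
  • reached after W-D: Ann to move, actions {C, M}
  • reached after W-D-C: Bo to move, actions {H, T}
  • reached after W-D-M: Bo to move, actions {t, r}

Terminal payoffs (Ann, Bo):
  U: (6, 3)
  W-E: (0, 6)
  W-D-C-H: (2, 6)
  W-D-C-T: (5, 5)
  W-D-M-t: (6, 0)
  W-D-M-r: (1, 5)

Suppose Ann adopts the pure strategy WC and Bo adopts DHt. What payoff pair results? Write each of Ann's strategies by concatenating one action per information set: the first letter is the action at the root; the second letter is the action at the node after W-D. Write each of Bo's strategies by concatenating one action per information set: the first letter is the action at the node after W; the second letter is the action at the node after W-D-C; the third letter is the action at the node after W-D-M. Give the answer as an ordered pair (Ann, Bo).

(2, 6)

Trace the play path from the root:
  Ann plays W
  Bo plays D at [W]
  Ann plays C at [W-D]
  Bo plays H at [W-D-C]
→ terminal payoff (2, 6).
(Bo's choice at the node after W-D-M is never reached on this path, so it doesn't affect the outcome.)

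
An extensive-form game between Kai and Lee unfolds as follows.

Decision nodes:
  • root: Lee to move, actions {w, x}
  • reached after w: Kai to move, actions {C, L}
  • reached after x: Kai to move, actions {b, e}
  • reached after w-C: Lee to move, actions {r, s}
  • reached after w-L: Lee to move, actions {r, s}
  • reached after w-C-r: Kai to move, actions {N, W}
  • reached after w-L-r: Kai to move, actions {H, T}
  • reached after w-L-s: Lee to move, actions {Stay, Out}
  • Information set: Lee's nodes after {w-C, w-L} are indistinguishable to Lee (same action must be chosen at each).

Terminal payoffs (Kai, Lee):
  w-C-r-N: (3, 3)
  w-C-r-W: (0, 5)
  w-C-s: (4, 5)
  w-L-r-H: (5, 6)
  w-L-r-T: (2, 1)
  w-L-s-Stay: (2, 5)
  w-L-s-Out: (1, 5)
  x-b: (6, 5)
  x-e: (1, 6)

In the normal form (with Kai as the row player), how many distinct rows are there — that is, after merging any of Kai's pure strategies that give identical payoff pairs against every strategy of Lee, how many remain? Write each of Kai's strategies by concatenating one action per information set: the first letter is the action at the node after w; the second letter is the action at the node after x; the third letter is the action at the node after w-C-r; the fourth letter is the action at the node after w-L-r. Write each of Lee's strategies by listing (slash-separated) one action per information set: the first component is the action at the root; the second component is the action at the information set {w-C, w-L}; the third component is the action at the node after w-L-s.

8

Kai has 16 pure strategies: CbNH, CbNT, CbWH, CbWT, CeNH, CeNT, CeWH, CeWT, LbNH, LbNT, LbWH, LbWT, LeNH, LeNT, LeWH, LeWT. Columns: w/r/Stay, w/r/Out, w/s/Stay, w/s/Out, x/r/Stay, x/r/Out, x/s/Stay, x/s/Out.
{CbNH, CbNT} → row (3,3) (3,3) (4,5) (4,5) (6,5) (6,5) (6,5) (6,5)
{CbWH, CbWT} → row (0,5) (0,5) (4,5) (4,5) (6,5) (6,5) (6,5) (6,5)
{CeNH, CeNT} → row (3,3) (3,3) (4,5) (4,5) (1,6) (1,6) (1,6) (1,6)
{CeWH, CeWT} → row (0,5) (0,5) (4,5) (4,5) (1,6) (1,6) (1,6) (1,6)
{LbNH, LbWH} → row (5,6) (5,6) (2,5) (1,5) (6,5) (6,5) (6,5) (6,5)
{LbNT, LbWT} → row (2,1) (2,1) (2,5) (1,5) (6,5) (6,5) (6,5) (6,5)
{LeNH, LeWH} → row (5,6) (5,6) (2,5) (1,5) (1,6) (1,6) (1,6) (1,6)
{LeNT, LeWT} → row (2,1) (2,1) (2,5) (1,5) (1,6) (1,6) (1,6) (1,6)
That's 8 distinct rows out of 16 strategies.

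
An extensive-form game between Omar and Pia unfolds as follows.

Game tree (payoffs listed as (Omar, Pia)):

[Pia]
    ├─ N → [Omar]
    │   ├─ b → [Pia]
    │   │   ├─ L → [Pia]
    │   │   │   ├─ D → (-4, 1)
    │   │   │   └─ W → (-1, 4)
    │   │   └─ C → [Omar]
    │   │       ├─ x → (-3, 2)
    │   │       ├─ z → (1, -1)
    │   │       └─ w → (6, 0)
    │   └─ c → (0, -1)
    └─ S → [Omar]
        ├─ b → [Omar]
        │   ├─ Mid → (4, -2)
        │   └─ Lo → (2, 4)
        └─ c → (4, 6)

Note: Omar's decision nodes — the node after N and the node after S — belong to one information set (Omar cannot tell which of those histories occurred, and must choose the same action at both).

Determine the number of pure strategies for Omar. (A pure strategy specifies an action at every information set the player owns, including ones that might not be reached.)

12

Omar owns the information set {N, S} with actions {b, c} — two choices.
Omar owns the node after S-b with actions {Mid, Lo} — two choices.
Omar owns the node after N-b-C with actions {x, z, w} — three choices.
A pure strategy fixes one action at each information set independently, so the count is the product 2 × 2 × 3 = 12.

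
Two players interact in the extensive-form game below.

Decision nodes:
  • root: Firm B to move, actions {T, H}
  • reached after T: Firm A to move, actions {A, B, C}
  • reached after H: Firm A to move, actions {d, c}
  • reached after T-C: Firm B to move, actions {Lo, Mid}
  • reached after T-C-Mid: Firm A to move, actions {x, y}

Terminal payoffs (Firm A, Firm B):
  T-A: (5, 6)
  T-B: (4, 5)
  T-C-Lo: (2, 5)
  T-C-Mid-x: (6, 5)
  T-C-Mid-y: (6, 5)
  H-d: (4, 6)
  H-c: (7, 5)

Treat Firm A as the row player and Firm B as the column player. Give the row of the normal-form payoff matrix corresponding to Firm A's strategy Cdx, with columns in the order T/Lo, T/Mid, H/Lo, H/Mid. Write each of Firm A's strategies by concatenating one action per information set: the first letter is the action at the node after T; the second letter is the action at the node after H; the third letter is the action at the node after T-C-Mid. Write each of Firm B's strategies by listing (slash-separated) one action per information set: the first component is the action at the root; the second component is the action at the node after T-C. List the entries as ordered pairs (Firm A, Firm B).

vs T/Lo: Firm B plays T → Firm A plays C at [T] → Firm B plays Lo at [T-C] → (2, 5)
vs T/Mid: Firm B plays T → Firm A plays C at [T] → Firm B plays Mid at [T-C] → Firm A plays x at [T-C-Mid] → (6, 5)
vs H/Lo: Firm B plays H → Firm A plays d at [H] → (4, 6)
vs H/Mid: Firm B plays H → Firm A plays d at [H] → (4, 6)

(2,5) (6,5) (4,6) (4,6)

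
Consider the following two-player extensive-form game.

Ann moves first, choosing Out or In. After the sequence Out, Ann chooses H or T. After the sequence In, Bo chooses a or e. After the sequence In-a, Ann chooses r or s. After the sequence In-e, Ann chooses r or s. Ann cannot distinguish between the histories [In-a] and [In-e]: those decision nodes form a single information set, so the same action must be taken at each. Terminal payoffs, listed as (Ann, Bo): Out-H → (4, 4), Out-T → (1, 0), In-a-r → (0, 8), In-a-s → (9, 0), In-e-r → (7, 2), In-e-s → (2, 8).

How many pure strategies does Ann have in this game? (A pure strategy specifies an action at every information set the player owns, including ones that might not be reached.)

Ann owns the root with actions {Out, In} — two choices.
Ann owns the node after Out with actions {H, T} — two choices.
Ann owns the information set {In-a, In-e} with actions {r, s} — two choices.
A pure strategy fixes one action at each information set independently, so the count is the product 2 × 2 × 2 = 8.
(For reference, Bo has 2 pure strategies, giving a 8×2 normal-form matrix.)

8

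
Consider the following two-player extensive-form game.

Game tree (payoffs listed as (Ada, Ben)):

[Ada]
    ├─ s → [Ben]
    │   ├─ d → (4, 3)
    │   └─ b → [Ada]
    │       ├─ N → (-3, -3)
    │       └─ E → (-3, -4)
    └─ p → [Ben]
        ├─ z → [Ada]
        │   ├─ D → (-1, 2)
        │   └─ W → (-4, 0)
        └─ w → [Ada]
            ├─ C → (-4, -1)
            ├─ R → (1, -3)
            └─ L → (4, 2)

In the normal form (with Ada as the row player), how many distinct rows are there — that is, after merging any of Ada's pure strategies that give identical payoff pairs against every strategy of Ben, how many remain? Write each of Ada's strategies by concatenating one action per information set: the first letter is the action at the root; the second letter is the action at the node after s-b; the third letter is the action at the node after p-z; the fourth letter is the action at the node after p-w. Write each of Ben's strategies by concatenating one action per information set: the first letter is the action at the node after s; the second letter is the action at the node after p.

8

Ada has 24 pure strategies: sNDC, sNDR, sNDL, sNWC, sNWR, sNWL, sEDC, sEDR, sEDL, sEWC, sEWR, sEWL, pNDC, pNDR, pNDL, pNWC, pNWR, pNWL, pEDC, pEDR, pEDL, pEWC, pEWR, pEWL. Columns: dz, dw, bz, bw.
{sNDC, sNDR, sNDL, sNWC, sNWR, sNWL} → row (4,3) (4,3) (-3,-3) (-3,-3)
{sEDC, sEDR, sEDL, sEWC, sEWR, sEWL} → row (4,3) (4,3) (-3,-4) (-3,-4)
{pNDC, pEDC} → row (-1,2) (-4,-1) (-1,2) (-4,-1)
{pNDR, pEDR} → row (-1,2) (1,-3) (-1,2) (1,-3)
{pNDL, pEDL} → row (-1,2) (4,2) (-1,2) (4,2)
{pNWC, pEWC} → row (-4,0) (-4,-1) (-4,0) (-4,-1)
{pNWR, pEWR} → row (-4,0) (1,-3) (-4,0) (1,-3)
{pNWL, pEWL} → row (-4,0) (4,2) (-4,0) (4,2)
That's 8 distinct rows out of 24 strategies.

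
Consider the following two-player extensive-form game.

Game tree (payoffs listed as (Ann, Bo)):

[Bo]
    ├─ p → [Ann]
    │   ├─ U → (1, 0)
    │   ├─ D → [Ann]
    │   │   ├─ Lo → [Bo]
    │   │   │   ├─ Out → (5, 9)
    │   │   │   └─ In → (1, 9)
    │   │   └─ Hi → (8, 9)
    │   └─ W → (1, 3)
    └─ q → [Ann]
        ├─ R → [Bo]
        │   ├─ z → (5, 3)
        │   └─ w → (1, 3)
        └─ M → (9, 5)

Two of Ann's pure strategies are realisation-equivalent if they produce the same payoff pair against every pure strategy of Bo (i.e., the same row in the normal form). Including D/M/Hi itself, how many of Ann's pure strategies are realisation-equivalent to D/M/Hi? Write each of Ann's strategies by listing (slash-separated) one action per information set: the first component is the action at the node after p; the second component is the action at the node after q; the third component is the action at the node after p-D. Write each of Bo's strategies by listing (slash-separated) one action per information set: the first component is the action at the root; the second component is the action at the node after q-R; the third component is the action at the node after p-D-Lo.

Row for D/M/Hi (columns p/z/Out, p/z/In, p/w/Out, p/w/In, q/z/Out, q/z/In, q/w/Out, q/w/In): (8,9) (8,9) (8,9) (8,9) (9,5) (9,5) (9,5) (9,5).
Every one of Ann's information sets is on the play path for some reply by Bo when Ann follows D/M/Hi.
Changing the action at any of them therefore changes at least one column, so only D/M/Hi itself gives this row.

1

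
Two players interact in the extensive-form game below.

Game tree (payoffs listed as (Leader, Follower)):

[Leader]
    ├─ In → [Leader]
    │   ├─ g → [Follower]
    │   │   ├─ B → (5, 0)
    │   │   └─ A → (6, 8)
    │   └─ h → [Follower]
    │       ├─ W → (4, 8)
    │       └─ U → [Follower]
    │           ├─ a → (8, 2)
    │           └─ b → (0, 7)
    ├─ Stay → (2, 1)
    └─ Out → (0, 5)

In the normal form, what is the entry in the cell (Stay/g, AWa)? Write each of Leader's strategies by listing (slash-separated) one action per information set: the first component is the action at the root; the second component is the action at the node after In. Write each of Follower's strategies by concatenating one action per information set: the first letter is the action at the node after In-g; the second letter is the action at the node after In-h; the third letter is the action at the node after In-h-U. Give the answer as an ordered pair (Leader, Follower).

Trace the play path from the root:
  Leader plays Stay
→ terminal payoff (2, 1).
(Leader's choice at the node after In is never reached on this path, so it doesn't affect the outcome.)

(2, 1)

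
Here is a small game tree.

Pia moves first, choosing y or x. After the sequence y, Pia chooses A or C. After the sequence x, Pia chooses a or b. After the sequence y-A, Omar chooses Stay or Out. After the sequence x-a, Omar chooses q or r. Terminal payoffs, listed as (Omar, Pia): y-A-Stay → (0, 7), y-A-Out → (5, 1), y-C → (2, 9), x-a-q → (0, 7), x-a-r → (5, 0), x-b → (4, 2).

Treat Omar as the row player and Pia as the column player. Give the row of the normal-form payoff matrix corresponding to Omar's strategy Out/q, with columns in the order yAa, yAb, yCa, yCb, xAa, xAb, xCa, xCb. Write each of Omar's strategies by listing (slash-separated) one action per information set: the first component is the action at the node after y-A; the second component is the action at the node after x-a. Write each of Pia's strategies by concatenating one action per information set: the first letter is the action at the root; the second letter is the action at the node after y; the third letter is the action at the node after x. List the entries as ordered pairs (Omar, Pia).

vs yAa: Pia plays y → Pia plays A at [y] → Omar plays Out at [y-A] → (5, 1)
vs yAb: Pia plays y → Pia plays A at [y] → Omar plays Out at [y-A] → (5, 1)
vs yCa: Pia plays y → Pia plays C at [y] → (2, 9)
vs yCb: Pia plays y → Pia plays C at [y] → (2, 9)
vs xAa: Pia plays x → Pia plays a at [x] → Omar plays q at [x-a] → (0, 7)
vs xAb: Pia plays x → Pia plays b at [x] → (4, 2)
vs xCa: Pia plays x → Pia plays a at [x] → Omar plays q at [x-a] → (0, 7)
vs xCb: Pia plays x → Pia plays b at [x] → (4, 2)

(5,1) (5,1) (2,9) (2,9) (0,7) (4,2) (0,7) (4,2)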